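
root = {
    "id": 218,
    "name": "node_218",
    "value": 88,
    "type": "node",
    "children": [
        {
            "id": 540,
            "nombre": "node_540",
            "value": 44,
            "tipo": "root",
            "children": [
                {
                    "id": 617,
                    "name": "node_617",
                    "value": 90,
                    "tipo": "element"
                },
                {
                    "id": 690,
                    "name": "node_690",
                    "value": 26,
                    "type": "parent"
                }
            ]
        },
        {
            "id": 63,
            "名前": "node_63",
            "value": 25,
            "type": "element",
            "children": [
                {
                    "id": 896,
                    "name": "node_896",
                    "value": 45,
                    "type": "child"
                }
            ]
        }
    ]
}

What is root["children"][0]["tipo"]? "root"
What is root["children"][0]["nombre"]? "node_540"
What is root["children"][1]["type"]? "element"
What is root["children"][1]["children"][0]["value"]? 45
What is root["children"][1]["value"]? 25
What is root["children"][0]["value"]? 44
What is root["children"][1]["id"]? 63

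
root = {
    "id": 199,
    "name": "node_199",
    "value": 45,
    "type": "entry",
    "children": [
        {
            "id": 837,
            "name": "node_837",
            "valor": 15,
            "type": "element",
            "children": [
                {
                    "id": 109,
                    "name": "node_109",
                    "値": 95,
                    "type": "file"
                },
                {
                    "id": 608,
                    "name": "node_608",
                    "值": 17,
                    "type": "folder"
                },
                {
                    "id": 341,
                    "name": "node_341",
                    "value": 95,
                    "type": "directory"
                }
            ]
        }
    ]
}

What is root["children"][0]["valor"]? 15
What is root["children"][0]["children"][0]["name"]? "node_109"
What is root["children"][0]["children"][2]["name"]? "node_341"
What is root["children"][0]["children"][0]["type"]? "file"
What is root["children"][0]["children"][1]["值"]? 17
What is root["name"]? "node_199"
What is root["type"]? "entry"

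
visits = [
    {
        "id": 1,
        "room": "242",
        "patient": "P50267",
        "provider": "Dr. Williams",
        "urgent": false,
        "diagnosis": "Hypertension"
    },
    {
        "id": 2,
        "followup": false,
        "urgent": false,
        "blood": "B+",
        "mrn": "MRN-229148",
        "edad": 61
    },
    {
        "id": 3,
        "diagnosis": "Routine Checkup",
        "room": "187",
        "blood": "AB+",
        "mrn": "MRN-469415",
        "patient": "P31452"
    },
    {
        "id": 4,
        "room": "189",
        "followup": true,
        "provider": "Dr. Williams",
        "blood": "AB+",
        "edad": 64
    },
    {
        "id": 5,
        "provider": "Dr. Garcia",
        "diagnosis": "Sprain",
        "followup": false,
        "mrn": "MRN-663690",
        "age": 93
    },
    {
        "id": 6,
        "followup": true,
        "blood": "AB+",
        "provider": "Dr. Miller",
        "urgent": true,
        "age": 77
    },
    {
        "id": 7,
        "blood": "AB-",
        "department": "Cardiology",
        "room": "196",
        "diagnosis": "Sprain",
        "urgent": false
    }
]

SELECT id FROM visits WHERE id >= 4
[4, 5, 6, 7]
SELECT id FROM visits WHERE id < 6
[1, 2, 3, 4, 5]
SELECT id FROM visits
[1, 2, 3, 4, 5, 6, 7]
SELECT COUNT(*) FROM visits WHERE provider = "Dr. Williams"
2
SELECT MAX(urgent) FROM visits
True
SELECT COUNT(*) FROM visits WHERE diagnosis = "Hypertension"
1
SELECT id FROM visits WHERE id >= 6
[6, 7]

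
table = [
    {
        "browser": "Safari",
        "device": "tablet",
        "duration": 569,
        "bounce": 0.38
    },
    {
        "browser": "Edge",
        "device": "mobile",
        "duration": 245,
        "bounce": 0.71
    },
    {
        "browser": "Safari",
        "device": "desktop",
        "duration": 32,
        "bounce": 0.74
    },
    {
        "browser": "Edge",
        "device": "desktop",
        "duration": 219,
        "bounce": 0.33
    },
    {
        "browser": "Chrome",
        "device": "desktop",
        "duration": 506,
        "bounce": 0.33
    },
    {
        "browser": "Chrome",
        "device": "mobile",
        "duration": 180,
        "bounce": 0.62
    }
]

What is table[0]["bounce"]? 0.38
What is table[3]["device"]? "desktop"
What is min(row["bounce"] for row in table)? 0.33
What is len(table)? 6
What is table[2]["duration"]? 32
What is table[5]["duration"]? 180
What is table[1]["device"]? "mobile"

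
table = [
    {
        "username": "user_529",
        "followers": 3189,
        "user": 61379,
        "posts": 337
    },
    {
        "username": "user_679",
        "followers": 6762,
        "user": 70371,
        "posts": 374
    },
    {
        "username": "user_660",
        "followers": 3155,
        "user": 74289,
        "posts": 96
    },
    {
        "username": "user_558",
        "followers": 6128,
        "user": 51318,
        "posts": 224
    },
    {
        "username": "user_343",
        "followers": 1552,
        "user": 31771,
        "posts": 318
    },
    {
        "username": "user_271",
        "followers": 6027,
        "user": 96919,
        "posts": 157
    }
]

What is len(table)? 6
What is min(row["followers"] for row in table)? 1552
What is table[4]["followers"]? 1552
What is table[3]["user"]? 51318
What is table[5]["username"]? "user_271"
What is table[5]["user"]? 96919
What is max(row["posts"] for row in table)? 374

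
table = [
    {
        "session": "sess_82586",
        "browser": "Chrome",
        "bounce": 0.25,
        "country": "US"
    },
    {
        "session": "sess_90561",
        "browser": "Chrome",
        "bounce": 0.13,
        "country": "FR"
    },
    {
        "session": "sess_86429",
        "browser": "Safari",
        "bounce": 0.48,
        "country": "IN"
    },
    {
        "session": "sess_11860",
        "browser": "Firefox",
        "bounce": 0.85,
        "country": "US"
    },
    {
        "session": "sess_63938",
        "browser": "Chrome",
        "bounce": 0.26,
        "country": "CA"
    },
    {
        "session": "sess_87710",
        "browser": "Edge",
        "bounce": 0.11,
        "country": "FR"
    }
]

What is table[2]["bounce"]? 0.48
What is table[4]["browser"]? "Chrome"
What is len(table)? 6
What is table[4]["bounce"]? 0.26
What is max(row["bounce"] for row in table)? 0.85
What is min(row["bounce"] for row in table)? 0.11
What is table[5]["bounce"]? 0.11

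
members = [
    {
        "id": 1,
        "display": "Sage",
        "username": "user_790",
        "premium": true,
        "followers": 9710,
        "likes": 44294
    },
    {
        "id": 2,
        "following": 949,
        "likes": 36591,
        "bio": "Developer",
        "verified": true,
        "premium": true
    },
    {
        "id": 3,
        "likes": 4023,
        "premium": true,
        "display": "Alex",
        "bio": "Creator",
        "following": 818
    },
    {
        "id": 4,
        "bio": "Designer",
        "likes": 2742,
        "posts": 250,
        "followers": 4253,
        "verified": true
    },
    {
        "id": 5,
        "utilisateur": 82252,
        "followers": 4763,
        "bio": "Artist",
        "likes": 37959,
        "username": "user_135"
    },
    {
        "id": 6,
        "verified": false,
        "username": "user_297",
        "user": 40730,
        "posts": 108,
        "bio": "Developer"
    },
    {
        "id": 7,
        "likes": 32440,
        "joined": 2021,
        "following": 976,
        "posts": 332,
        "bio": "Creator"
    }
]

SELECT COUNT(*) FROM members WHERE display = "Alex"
1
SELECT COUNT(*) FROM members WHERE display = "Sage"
1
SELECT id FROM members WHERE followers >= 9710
[1]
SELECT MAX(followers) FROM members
9710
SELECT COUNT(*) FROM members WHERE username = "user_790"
1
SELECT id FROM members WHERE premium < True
[]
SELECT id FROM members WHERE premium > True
[]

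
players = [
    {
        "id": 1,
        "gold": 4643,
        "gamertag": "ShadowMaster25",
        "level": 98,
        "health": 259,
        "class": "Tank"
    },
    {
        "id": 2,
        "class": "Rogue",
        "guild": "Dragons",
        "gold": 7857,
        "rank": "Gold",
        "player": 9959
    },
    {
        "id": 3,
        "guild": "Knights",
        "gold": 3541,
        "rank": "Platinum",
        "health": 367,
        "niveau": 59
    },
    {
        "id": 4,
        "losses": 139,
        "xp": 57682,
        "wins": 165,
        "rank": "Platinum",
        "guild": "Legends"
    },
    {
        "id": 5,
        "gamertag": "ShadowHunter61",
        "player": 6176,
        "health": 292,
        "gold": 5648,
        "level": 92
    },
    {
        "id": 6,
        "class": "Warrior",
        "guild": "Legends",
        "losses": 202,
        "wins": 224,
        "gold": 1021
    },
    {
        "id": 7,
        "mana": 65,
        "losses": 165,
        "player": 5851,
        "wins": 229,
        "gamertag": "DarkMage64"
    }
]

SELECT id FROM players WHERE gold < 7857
[1, 3, 5, 6]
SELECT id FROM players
[1, 2, 3, 4, 5, 6, 7]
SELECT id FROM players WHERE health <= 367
[1, 3, 5]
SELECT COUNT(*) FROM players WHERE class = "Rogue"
1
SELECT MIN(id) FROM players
1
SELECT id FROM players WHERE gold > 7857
[]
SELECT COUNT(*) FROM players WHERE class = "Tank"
1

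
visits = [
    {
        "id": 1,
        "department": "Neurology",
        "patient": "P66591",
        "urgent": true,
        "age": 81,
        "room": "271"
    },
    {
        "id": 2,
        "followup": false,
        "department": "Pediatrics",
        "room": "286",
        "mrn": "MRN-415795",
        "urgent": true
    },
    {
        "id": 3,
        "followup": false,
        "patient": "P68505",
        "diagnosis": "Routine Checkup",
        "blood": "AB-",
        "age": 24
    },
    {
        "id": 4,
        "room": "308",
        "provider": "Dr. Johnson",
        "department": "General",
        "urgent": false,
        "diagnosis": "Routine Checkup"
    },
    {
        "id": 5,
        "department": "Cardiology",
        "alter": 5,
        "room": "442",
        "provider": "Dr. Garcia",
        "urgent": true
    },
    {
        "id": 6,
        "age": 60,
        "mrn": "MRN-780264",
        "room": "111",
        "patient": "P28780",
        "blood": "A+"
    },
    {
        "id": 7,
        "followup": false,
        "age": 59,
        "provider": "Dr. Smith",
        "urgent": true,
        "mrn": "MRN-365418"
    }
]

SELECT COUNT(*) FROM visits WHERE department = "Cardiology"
1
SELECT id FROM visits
[1, 2, 3, 4, 5, 6, 7]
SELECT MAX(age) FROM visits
81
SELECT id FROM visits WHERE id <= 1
[1]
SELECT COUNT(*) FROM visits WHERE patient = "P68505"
1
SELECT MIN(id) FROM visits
1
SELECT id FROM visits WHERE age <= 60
[3, 6, 7]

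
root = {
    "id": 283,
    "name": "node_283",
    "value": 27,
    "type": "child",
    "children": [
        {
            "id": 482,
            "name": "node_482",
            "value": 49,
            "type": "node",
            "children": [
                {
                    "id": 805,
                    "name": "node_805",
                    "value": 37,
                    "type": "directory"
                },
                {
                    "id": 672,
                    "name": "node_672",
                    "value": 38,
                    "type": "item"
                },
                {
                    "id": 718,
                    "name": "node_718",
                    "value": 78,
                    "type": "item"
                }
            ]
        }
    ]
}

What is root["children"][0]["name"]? "node_482"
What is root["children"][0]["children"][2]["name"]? "node_718"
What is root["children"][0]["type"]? "node"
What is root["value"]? 27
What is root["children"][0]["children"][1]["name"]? "node_672"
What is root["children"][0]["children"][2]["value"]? 78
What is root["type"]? "child"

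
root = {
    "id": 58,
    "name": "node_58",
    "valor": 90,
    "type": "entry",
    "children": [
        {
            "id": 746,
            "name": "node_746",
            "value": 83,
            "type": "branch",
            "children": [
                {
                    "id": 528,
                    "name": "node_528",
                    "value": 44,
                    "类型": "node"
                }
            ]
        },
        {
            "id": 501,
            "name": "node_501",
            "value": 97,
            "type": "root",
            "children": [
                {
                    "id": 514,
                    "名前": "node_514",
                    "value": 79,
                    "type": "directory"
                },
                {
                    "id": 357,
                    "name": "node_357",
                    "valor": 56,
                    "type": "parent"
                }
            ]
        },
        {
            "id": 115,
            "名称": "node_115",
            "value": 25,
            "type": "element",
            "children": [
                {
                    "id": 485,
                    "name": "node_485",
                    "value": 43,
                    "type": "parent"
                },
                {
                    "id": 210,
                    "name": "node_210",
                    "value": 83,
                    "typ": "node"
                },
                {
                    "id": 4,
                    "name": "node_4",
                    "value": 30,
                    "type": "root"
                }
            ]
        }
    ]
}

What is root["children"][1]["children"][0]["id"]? 514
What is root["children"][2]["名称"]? "node_115"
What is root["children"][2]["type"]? "element"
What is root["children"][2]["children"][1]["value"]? 83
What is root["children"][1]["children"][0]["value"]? 79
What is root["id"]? 58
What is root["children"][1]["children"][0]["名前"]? "node_514"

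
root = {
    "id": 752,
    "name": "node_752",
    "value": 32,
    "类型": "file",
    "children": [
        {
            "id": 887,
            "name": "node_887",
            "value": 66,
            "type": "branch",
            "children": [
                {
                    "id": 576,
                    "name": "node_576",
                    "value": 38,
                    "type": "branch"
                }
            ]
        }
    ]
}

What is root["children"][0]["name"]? "node_887"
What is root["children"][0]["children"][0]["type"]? "branch"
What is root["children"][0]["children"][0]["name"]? "node_576"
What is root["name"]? "node_752"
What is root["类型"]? "file"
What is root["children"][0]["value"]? 66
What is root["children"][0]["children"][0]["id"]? 576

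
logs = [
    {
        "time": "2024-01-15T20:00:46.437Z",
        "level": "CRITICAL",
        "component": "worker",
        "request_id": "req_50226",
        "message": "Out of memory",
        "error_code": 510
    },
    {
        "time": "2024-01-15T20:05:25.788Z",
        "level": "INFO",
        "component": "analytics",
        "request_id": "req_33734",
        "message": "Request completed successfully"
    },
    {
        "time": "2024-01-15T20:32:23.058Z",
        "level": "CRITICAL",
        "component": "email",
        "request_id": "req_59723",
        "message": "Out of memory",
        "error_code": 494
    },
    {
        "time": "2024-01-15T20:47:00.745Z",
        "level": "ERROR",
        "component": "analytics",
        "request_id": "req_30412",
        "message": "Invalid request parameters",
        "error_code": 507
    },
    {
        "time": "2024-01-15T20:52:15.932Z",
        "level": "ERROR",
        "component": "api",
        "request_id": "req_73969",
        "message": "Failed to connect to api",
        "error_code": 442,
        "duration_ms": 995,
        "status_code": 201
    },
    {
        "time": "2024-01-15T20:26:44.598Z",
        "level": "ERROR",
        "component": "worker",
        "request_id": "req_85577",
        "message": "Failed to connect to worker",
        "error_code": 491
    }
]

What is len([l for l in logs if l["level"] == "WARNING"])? 0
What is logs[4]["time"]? "2024-01-15T20:52:15.932Z"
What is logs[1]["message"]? "Request completed successfully"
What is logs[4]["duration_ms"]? 995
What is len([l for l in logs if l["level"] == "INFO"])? 1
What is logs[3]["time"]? "2024-01-15T20:47:00.745Z"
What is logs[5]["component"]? "worker"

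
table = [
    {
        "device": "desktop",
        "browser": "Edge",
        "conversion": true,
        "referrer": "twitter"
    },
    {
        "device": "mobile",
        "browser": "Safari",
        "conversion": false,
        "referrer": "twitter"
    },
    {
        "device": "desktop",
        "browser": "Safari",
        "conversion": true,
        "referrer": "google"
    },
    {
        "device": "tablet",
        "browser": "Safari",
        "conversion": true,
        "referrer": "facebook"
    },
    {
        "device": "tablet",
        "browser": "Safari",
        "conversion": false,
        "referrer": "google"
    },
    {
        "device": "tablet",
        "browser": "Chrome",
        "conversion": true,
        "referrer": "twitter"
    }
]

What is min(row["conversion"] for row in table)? False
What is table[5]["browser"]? "Chrome"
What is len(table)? 6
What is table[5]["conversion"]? True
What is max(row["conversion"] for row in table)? True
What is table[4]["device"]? "tablet"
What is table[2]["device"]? "desktop"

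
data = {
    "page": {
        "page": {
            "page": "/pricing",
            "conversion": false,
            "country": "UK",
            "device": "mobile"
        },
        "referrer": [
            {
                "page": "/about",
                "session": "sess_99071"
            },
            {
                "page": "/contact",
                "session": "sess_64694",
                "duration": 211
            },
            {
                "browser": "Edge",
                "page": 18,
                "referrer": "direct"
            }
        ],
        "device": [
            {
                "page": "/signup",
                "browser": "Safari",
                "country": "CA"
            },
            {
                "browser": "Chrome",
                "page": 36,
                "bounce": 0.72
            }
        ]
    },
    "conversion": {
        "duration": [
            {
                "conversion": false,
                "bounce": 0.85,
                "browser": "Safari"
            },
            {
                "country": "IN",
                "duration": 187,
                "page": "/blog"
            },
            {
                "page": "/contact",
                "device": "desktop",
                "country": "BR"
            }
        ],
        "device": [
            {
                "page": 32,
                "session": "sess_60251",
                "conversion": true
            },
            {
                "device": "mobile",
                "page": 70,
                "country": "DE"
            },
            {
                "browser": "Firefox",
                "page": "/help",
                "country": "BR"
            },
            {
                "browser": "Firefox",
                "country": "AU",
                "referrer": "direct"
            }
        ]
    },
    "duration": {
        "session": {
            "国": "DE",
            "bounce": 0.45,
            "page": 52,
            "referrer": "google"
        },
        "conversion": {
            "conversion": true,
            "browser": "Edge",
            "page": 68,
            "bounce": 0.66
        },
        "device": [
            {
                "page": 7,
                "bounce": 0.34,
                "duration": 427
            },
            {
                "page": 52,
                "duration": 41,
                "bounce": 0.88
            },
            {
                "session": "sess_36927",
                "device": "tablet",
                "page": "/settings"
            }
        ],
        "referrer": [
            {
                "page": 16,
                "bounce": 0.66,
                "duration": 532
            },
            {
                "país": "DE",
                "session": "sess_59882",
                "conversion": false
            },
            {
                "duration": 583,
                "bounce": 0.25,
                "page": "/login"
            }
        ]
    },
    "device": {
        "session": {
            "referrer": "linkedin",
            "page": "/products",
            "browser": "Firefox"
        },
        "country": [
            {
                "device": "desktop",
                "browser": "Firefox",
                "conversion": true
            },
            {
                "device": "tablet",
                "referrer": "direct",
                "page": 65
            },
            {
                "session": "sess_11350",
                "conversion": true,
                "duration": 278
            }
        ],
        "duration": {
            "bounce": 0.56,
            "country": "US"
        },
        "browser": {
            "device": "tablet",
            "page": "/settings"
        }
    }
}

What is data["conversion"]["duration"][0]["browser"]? "Safari"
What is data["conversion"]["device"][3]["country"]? "AU"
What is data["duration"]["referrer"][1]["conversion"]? False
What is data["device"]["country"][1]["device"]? "tablet"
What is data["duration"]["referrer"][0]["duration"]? 532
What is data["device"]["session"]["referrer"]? "linkedin"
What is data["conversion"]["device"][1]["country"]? "DE"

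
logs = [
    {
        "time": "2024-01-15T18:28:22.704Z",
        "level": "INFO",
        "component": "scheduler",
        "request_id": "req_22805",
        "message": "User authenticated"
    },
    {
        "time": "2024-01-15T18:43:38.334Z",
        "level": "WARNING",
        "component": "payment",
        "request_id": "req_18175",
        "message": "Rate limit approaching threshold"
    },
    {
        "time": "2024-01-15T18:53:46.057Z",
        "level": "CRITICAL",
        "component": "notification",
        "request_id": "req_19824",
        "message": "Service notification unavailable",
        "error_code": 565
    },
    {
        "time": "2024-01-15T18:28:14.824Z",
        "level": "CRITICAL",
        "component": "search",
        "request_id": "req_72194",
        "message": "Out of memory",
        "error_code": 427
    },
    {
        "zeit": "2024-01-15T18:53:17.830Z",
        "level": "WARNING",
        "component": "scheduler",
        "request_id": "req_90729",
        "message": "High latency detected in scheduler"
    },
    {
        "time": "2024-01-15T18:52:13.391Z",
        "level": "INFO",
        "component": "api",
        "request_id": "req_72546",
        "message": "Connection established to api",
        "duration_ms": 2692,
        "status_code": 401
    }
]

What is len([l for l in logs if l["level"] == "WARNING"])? 2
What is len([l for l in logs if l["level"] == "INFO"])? 2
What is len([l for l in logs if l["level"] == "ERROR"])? 0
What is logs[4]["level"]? "WARNING"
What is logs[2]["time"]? "2024-01-15T18:53:46.057Z"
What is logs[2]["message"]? "Service notification unavailable"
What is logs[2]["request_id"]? "req_19824"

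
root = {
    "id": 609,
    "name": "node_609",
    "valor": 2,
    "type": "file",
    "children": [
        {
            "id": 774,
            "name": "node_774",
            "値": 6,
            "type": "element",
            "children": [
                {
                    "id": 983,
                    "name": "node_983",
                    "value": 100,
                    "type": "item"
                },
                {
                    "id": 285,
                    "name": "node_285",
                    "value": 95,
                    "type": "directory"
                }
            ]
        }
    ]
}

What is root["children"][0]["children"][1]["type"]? "directory"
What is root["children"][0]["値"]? 6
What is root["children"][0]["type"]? "element"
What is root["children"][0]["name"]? "node_774"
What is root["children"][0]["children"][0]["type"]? "item"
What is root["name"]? "node_609"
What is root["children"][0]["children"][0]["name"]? "node_983"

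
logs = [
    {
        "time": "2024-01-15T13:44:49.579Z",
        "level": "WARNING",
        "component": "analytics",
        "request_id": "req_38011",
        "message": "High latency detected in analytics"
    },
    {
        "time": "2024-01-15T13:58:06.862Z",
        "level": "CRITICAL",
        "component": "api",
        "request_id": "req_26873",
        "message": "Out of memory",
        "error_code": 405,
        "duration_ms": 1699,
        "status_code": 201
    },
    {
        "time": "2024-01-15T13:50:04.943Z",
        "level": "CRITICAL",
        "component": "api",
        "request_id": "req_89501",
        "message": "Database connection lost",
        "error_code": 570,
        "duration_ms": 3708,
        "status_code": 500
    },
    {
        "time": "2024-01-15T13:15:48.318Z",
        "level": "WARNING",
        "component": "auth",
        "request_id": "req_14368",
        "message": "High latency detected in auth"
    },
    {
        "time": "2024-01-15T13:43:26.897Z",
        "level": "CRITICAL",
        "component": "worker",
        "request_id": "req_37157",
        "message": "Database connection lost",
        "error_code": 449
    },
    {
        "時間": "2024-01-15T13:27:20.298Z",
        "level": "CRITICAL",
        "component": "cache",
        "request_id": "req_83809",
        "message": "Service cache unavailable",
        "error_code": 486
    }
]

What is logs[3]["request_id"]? "req_14368"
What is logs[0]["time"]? "2024-01-15T13:44:49.579Z"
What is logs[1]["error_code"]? 405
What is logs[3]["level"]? "WARNING"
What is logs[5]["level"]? "CRITICAL"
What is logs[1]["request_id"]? "req_26873"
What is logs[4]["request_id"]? "req_37157"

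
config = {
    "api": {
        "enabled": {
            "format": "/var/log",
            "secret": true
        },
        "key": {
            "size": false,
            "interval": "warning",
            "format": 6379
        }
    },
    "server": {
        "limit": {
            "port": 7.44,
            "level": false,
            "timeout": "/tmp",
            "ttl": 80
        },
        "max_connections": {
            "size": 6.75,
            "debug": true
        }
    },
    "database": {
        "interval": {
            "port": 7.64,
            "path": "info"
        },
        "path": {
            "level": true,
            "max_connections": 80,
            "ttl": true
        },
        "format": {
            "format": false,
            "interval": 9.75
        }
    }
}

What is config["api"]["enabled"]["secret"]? True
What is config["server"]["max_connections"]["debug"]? True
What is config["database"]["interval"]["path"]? "info"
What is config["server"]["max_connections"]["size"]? 6.75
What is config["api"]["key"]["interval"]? "warning"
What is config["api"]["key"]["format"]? 6379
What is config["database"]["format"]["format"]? False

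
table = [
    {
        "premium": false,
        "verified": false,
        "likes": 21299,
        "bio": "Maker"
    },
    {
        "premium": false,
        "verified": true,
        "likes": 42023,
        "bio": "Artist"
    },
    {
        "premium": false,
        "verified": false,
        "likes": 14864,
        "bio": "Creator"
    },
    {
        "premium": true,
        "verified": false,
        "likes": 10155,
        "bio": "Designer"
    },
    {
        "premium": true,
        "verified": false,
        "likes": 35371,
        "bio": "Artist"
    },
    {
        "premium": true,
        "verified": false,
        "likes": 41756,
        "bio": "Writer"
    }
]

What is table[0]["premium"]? False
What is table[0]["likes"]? 21299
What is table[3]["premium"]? True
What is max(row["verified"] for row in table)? True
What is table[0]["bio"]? "Maker"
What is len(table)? 6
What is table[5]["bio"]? "Writer"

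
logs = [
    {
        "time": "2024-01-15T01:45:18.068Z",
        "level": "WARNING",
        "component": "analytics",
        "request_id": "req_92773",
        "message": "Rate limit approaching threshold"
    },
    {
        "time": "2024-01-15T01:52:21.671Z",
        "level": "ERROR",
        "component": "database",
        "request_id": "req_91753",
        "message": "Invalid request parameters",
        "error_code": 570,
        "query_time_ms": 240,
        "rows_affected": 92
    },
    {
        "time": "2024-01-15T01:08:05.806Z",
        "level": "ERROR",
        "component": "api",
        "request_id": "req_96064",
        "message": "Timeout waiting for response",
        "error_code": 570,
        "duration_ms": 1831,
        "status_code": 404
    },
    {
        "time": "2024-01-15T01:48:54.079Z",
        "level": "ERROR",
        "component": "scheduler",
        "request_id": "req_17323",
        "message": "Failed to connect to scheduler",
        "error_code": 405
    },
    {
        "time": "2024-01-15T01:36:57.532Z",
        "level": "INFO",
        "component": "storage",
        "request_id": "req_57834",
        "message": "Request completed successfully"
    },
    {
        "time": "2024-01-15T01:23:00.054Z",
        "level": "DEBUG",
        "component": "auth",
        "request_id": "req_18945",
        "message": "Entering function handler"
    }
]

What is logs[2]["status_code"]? 404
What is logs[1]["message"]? "Invalid request parameters"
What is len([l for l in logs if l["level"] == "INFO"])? 1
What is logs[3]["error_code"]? 405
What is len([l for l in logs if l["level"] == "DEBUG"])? 1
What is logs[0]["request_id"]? "req_92773"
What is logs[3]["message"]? "Failed to connect to scheduler"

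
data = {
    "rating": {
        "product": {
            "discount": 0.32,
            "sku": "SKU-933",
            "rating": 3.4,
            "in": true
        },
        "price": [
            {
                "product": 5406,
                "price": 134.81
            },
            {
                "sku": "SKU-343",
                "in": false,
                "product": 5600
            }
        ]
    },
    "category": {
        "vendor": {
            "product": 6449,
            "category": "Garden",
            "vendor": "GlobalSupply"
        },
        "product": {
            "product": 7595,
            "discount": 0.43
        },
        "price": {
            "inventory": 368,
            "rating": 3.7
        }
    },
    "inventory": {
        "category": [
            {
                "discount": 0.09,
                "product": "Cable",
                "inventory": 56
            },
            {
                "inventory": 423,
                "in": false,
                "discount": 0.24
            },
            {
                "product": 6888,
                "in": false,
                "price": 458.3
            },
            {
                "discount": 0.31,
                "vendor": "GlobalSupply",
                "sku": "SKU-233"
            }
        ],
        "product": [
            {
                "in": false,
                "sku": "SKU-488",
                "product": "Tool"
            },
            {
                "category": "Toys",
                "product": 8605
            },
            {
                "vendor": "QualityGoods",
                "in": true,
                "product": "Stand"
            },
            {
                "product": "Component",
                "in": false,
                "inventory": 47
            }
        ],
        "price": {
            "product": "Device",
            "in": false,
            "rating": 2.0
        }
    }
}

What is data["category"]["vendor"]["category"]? "Garden"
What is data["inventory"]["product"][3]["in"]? False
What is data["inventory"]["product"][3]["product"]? "Component"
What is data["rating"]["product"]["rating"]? 3.4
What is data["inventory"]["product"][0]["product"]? "Tool"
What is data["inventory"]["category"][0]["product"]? "Cable"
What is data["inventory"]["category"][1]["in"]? False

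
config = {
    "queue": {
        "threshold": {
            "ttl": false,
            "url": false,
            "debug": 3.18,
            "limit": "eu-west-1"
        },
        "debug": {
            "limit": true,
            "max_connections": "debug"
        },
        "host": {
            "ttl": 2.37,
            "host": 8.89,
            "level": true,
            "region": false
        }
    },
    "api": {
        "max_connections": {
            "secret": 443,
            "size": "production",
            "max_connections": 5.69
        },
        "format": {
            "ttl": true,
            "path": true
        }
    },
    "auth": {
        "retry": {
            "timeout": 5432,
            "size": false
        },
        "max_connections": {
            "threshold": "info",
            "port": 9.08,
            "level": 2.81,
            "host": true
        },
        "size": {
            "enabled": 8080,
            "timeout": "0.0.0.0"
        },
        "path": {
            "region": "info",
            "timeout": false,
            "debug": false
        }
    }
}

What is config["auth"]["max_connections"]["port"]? 9.08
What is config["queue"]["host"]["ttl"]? 2.37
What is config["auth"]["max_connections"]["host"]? True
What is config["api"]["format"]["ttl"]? True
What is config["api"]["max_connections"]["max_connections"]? 5.69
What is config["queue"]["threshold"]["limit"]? "eu-west-1"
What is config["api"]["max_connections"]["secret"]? 443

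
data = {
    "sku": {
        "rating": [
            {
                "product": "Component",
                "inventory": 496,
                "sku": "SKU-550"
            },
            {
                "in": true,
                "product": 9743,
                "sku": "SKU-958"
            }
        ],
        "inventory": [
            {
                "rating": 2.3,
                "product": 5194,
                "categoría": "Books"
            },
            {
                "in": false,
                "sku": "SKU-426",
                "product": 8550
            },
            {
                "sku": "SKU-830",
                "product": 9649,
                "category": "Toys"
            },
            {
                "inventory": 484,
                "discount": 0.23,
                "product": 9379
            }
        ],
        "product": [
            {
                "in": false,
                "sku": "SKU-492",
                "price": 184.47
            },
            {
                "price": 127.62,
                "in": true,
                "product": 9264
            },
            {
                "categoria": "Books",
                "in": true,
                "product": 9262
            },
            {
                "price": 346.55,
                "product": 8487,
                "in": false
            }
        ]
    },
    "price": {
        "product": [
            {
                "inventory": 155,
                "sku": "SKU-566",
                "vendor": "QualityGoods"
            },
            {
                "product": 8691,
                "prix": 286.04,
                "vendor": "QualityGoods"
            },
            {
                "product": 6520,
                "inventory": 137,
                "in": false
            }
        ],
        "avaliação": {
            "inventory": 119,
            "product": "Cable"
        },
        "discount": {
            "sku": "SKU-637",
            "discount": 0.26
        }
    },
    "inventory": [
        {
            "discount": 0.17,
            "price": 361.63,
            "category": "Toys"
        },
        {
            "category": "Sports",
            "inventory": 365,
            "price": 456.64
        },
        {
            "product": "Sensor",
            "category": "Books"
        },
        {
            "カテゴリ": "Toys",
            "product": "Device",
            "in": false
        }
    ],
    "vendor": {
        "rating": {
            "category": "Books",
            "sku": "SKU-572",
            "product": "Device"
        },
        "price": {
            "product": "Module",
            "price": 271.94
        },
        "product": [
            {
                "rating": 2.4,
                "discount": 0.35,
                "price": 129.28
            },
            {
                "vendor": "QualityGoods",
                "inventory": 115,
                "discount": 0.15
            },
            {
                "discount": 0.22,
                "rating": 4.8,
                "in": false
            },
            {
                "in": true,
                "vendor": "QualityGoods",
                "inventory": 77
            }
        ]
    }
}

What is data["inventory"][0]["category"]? "Toys"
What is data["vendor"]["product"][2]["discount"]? 0.22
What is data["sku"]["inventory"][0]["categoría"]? "Books"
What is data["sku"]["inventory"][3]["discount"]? 0.23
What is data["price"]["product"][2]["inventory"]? 137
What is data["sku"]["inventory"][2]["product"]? 9649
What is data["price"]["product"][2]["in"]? False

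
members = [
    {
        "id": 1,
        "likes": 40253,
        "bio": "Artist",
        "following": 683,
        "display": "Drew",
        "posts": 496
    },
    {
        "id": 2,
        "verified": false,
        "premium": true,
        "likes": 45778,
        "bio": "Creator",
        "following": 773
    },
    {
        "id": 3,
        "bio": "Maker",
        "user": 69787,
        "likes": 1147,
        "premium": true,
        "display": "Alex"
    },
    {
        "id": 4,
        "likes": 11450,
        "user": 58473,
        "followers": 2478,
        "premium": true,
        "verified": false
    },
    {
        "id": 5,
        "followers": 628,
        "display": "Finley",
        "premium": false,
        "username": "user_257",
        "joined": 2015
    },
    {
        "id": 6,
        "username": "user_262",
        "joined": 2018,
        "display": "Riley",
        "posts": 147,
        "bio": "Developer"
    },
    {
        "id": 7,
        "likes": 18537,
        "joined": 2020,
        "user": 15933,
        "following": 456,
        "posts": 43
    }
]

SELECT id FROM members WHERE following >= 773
[2]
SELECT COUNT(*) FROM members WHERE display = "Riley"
1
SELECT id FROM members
[1, 2, 3, 4, 5, 6, 7]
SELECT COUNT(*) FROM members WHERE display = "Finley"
1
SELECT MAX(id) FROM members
7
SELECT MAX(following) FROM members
773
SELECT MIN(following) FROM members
456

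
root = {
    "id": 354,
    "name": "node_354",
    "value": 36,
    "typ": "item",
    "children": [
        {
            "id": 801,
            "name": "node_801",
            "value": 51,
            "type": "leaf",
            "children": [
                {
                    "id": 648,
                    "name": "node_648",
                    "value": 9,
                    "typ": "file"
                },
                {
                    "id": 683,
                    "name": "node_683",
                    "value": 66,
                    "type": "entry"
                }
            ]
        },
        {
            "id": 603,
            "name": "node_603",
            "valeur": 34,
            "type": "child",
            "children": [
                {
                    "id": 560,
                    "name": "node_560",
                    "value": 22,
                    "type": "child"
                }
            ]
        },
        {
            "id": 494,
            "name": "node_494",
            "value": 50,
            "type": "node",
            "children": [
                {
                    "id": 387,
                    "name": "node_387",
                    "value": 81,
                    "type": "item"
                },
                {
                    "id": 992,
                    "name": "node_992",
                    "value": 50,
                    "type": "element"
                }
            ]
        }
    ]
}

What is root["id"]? 354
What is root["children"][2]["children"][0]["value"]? 81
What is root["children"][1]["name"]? "node_603"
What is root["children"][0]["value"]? 51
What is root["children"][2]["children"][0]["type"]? "item"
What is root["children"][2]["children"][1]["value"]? 50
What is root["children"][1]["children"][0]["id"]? 560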